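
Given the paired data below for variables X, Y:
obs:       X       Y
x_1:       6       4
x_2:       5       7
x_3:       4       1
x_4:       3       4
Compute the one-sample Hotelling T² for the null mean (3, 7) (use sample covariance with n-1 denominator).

Step 1 — sample mean vector:
  mean(X) = (6 + 5 + 4 + 3) / 4 = 18/4 = 4.5
  mean(Y) = (4 + 7 + 1 + 4) / 4 = 16/4 = 4
  x̄ = (4.5, 4),  deviation x̄ - mu_0 = (4.5, 4) - (3, 7) = (1.5, -3).

Step 2 — sample covariance matrix, S[i,j] = (1/(n-1)) · Σ_k (x_{k,i} - mean_i) · (x_{k,j} - mean_j), divisor n-1 = 3:
  S[X,X] = ((1.5)·(1.5) + (0.5)·(0.5) + (-0.5)·(-0.5) + (-1.5)·(-1.5)) / 3 = 5/3 = 1.6667
  S[X,Y] = ((1.5)·(0) + (0.5)·(3) + (-0.5)·(-3) + (-1.5)·(0)) / 3 = 3/3 = 1
  S[Y,Y] = ((0)·(0) + (3)·(3) + (-3)·(-3) + (0)·(0)) / 3 = 18/3 = 6
  S = [[1.6667, 1],
 [1, 6]].

Step 3 — invert S. det(S) = 1.6667·6 - (1)² = 9.
  S^{-1} = (1/det) · [[d, -b], [-b, a]] = [[0.6667, -0.1111],
 [-0.1111, 0.1852]].

Step 4 — quadratic form (x̄ - mu_0)^T · S^{-1} · (x̄ - mu_0):
  S^{-1} · (x̄ - mu_0) = (1.3333, -0.7222),
  (x̄ - mu_0)^T · [...] = (1.5)·(1.3333) + (-3)·(-0.7222) = 4.1667.

Step 5 — scale by n: T² = 4 · 4.1667 = 16.6667.

T² ≈ 16.6667


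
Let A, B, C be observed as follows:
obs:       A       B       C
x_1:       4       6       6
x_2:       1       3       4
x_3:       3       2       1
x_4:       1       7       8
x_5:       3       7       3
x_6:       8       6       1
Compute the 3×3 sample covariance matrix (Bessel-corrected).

Step 1 — column means:
  mean(A) = (4 + 1 + 3 + 1 + 3 + 8) / 6 = 20/6 = 3.3333
  mean(B) = (6 + 3 + 2 + 7 + 7 + 6) / 6 = 31/6 = 5.1667
  mean(C) = (6 + 4 + 1 + 8 + 3 + 1) / 6 = 23/6 = 3.8333

Step 2 — sample covariance S[i,j] = (1/(n-1)) · Σ_k (x_{k,i} - mean_i) · (x_{k,j} - mean_j), with n-1 = 5.
  S[A,A] = ((0.6667)·(0.6667) + (-2.3333)·(-2.3333) + (-0.3333)·(-0.3333) + (-2.3333)·(-2.3333) + (-0.3333)·(-0.3333) + (4.6667)·(4.6667)) / 5 = 33.3333/5 = 6.6667
  S[A,B] = ((0.6667)·(0.8333) + (-2.3333)·(-2.1667) + (-0.3333)·(-3.1667) + (-2.3333)·(1.8333) + (-0.3333)·(1.8333) + (4.6667)·(0.8333)) / 5 = 5.6667/5 = 1.1333
  S[A,C] = ((0.6667)·(2.1667) + (-2.3333)·(0.1667) + (-0.3333)·(-2.8333) + (-2.3333)·(4.1667) + (-0.3333)·(-0.8333) + (4.6667)·(-2.8333)) / 5 = -20.6667/5 = -4.1333
  S[B,B] = ((0.8333)·(0.8333) + (-2.1667)·(-2.1667) + (-3.1667)·(-3.1667) + (1.8333)·(1.8333) + (1.8333)·(1.8333) + (0.8333)·(0.8333)) / 5 = 22.8333/5 = 4.5667
  S[B,C] = ((0.8333)·(2.1667) + (-2.1667)·(0.1667) + (-3.1667)·(-2.8333) + (1.8333)·(4.1667) + (1.8333)·(-0.8333) + (0.8333)·(-2.8333)) / 5 = 14.1667/5 = 2.8333
  S[C,C] = ((2.1667)·(2.1667) + (0.1667)·(0.1667) + (-2.8333)·(-2.8333) + (4.1667)·(4.1667) + (-0.8333)·(-0.8333) + (-2.8333)·(-2.8333)) / 5 = 38.8333/5 = 7.7667

S is symmetric (S[j,i] = S[i,j]). Assembling:

S = [[6.6667, 1.1333, -4.1333],
 [1.1333, 4.5667, 2.8333],
 [-4.1333, 2.8333, 7.7667]]


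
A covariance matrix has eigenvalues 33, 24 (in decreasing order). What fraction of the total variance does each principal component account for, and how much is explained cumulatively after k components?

Step 1 — total variance = trace(Sigma) = Σ λ_i = 33 + 24 = 57.

Step 2 — fraction explained by component i = λ_i / Σ λ:
  PC1: 33/57 = 0.5789
  PC2: 24/57 = 0.4211

Step 3 — cumulative fraction after k components = (λ_1 + ... + λ_k) / Σ λ:
  k = 1: 33/57 = 0.5789
  k = 2: (33 + 24)/57 = 57/57 = 1

Summary (fraction, with percent):

explained: PC1 0.5789 (57.89%), PC2 0.4211 (42.11%);  cumulative: 0.5789, 1


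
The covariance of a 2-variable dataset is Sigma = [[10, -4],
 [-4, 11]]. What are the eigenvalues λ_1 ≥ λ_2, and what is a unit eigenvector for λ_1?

Step 1 — characteristic polynomial of 2×2 Sigma:
  det(Sigma - λI) = λ² - trace · λ + det = 0.
  trace = 10 + 11 = 21, det = 10·11 - (-4)² = 94.
Step 2 — discriminant:
  Δ = trace² - 4·det = 441 - 376 = 65.
Step 3 — eigenvalues:
  λ = (trace ± √Δ)/2 = (21 ± 8.0623)/2,
  λ_1 = 14.5311,  λ_2 = 6.4689.

Step 4 — unit eigenvector for λ_1: solve (Sigma - λ_1 I)v = 0. First row:
  (10 - 14.5311)·v_x + (-4)·v_y = 0, i.e. (-4.5311)·v_x + (-4)·v_y = 0,
  so v ∝ (b, λ_1 - a) = (-4, 4.5311); multiply by -1 so the first entry is positive: u = (4, -4.5311).
  ||u|| = √((4)² + (-4.5311)²) = √(36.5311) ≈ 6.0441,
  v_1 = u/||u|| ≈ (0.6618, -0.7497) (||v_1|| = 1).

λ_1 = 14.5311,  λ_2 = 6.4689;  v_1 ≈ (0.6618, -0.7497)


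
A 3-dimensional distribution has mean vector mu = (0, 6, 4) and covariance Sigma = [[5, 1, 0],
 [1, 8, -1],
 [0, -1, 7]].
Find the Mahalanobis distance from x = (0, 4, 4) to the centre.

Step 1 — centre the observation: (x - mu) = (0, -2, 0).

Step 2 — invert Sigma (cofactor / det for 3×3, or solve directly):
  Sigma^{-1} = [[0.2052, -0.0261, -0.0037],
 [-0.0261, 0.1306, 0.0187],
 [-0.0037, 0.0187, 0.1455]].

Step 3 — form the quadratic (x - mu)^T · Sigma^{-1} · (x - mu):
  Sigma^{-1} · (x - mu) = (0.0522, -0.2612, -0.0373).
  (x - mu)^T · [Sigma^{-1} · (x - mu)] = (0)·(0.0522) + (-2)·(-0.2612) + (0)·(-0.0373) = 0.5224.

Step 4 — take square root: d = √(0.5224) ≈ 0.7228.

d(x, mu) = √(0.5224) ≈ 0.7228


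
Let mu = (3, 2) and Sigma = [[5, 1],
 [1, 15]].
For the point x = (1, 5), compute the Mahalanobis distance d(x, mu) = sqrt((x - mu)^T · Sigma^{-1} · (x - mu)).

Step 1 — centre the observation: (x - mu) = (-2, 3).

Step 2 — invert Sigma. det(Sigma) = 5·15 - (1)² = 74.
  Sigma^{-1} = (1/det) · [[d, -b], [-b, a]] = [[0.2027, -0.0135],
 [-0.0135, 0.0676]].

Step 3 — form the quadratic (x - mu)^T · Sigma^{-1} · (x - mu):
  Sigma^{-1} · (x - mu) = (-0.4459, 0.2297).
  (x - mu)^T · [Sigma^{-1} · (x - mu)] = (-2)·(-0.4459) + (3)·(0.2297) = 1.5811.

Step 4 — take square root: d = √(1.5811) ≈ 1.2574.

d(x, mu) = √(1.5811) ≈ 1.2574


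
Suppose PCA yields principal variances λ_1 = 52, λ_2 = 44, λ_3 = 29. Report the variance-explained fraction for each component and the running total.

Step 1 — total variance = trace(Sigma) = Σ λ_i = 52 + 44 + 29 = 125.

Step 2 — fraction explained by component i = λ_i / Σ λ:
  PC1: 52/125 = 0.416
  PC2: 44/125 = 0.352
  PC3: 29/125 = 0.232

Step 3 — cumulative fraction after k components = (λ_1 + ... + λ_k) / Σ λ:
  k = 1: 52/125 = 0.416
  k = 2: (52 + 44)/125 = 96/125 = 0.768
  k = 3: (52 + 44 + 29)/125 = 125/125 = 1

Summary (fraction, with percent):

explained: PC1 0.416 (41.6%), PC2 0.352 (35.2%), PC3 0.232 (23.2%);  cumulative: 0.416, 0.768, 1


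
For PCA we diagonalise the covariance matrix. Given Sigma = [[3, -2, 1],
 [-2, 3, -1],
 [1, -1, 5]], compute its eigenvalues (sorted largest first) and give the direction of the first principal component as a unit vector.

Step 1 — characteristic polynomial p(λ) = det(λI - Sigma) = λ³ - tr·λ² + c_1·λ - det, where tr = trace, c_1 = sum of the principal 2×2 minors, det = det(Sigma):
  tr = 3 + 3 + 5 = 11,
  c_1 = (3·3 - (-2)²) + (3·5 - (1)²) + (3·5 - (-1)²) = 5 + 14 + 14 = 33,
  det = 3·(3·5 - (-1)²) - (-2)·((-2)·5 - (-1)·(1)) + (1)·((-2)·(-1) - 3·(1)) = 3·(14) - (-2)·(-9) + (1)·(-1) = 23.
  So p(λ) = λ³ - 11λ² + 33λ - 23.
Step 2 — look for an integer root (rational root theorem: any rational root is an integer divisor of 23). Testing λ = 1:
  p(1) = 1 - 11 + 33 - 23 = 0  ✓
  Dividing out (λ - 1): p(λ) = (λ - 1)(λ² - 10λ + 23).
Step 3 — remaining eigenvalues from the quadratic λ² - 10λ + 23 = 0:
  Δ = 10² - 4·23 = 100 - 92 = 8,  λ = (10 ± √8)/2 = (10 ± 2.8284)/2 ≈ 6.4142 or 3.5858.
  Sorted: λ_1 = 6.4142,  λ_2 = 3.5858,  λ_3 = 1  (check: sum = 11 = tr ✓).

Step 4 — unit eigenvector for λ_1 ≈ 6.4142: v spans the null space of (Sigma - λ_1 I), whose rows are
  r_1 = (-3.4142, -2, 1),  r_2 = (-2, -3.4142, -1),  r_3 = (1, -1, -1.4142).
  v is orthogonal to every row, so take v ∝ r_1 × r_2 = ((-2)·(-1) - (1)·(-3.4142), (1)·(-2) - (-3.4142)·(-1), (-3.4142)·(-3.4142) - (-2)·(-2)) ≈ (5.4142, -5.4142, 7.6569).
  Let u = (5.4142, -5.4142, 7.6569).
  ||u|| = √((5.4142)² + (-5.4142)² + (7.6569)²) = √(117.2548) ≈ 10.8284,  v_1 = u/||u|| ≈ (0.5, -0.5, 0.7071) (||v_1|| = 1).

λ_1 = 6.4142,  λ_2 = 3.5858,  λ_3 = 1;  v_1 ≈ (0.5, -0.5, 0.7071)


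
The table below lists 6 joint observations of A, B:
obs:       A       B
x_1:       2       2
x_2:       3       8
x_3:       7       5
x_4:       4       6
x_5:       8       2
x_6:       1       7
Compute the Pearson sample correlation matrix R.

Step 1 — column means:
  mean(A) = (2 + 3 + 7 + 4 + 8 + 1) / 6 = 25/6 = 4.1667
  mean(B) = (2 + 8 + 5 + 6 + 2 + 7) / 6 = 30/6 = 5

Step 2 — sample variances and covariances s[i,j] = (1/(n-1)) · Σ_k (x_{k,i} - mean_i) · (x_{k,j} - mean_j), with n-1 = 5:
  s[A,A] = ((-2.1667)·(-2.1667) + (-1.1667)·(-1.1667) + (2.8333)·(2.8333) + (-0.1667)·(-0.1667) + (3.8333)·(3.8333) + (-3.1667)·(-3.1667)) / 5 = 38.8333/5 = 7.7667
  s[A,B] = ((-2.1667)·(-3) + (-1.1667)·(3) + (2.8333)·(0) + (-0.1667)·(1) + (3.8333)·(-3) + (-3.1667)·(2)) / 5 = -15/5 = -3
  s[B,B] = ((-3)·(-3) + (3)·(3) + (0)·(0) + (1)·(1) + (-3)·(-3) + (2)·(2)) / 5 = 32/5 = 6.4
  Sample standard deviations s_i = √(s[i,i]):
  s(A) = √(7.7667) = 2.7869
  s(B) = √(6.4) = 2.5298

Step 3 — r_{ij} = s_{ij} / (s_i · s_j):
  r[A,A] = 1 (diagonal).
  r[A,B] = -3 / (2.7869 · 2.5298) = -3 / 7.0503 = -0.4255
  r[B,B] = 1 (diagonal).

R is symmetric with unit diagonal. Assembling:

R = [[1, -0.4255],
 [-0.4255, 1]]


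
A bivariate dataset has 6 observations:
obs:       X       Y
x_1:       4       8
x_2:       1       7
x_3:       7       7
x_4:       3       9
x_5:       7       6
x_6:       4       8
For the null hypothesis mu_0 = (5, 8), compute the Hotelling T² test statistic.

Step 1 — sample mean vector:
  mean(X) = (4 + 1 + 7 + 3 + 7 + 4) / 6 = 26/6 = 4.3333
  mean(Y) = (8 + 7 + 7 + 9 + 6 + 8) / 6 = 45/6 = 7.5
  x̄ = (4.3333, 7.5),  deviation x̄ - mu_0 = (4.3333, 7.5) - (5, 8) = (-0.6667, -0.5).

Step 2 — sample covariance matrix, S[i,j] = (1/(n-1)) · Σ_k (x_{k,i} - mean_i) · (x_{k,j} - mean_j), divisor n-1 = 5:
  S[X,X] = ((-0.3333)·(-0.3333) + (-3.3333)·(-3.3333) + (2.6667)·(2.6667) + (-1.3333)·(-1.3333) + (2.6667)·(2.6667) + (-0.3333)·(-0.3333)) / 5 = 27.3333/5 = 5.4667
  S[X,Y] = ((-0.3333)·(0.5) + (-3.3333)·(-0.5) + (2.6667)·(-0.5) + (-1.3333)·(1.5) + (2.6667)·(-1.5) + (-0.3333)·(0.5)) / 5 = -6/5 = -1.2
  S[Y,Y] = ((0.5)·(0.5) + (-0.5)·(-0.5) + (-0.5)·(-0.5) + (1.5)·(1.5) + (-1.5)·(-1.5) + (0.5)·(0.5)) / 5 = 5.5/5 = 1.1
  S = [[5.4667, -1.2],
 [-1.2, 1.1]].

Step 3 — invert S. det(S) = 5.4667·1.1 - (-1.2)² = 4.5733.
  S^{-1} = (1/det) · [[d, -b], [-b, a]] = [[0.2405, 0.2624],
 [0.2624, 1.1953]].

Step 4 — quadratic form (x̄ - mu_0)^T · S^{-1} · (x̄ - mu_0):
  S^{-1} · (x̄ - mu_0) = (-0.2915, -0.7726),
  (x̄ - mu_0)^T · [...] = (-0.6667)·(-0.2915) + (-0.5)·(-0.7726) = 0.5807.

Step 5 — scale by n: T² = 6 · 0.5807 = 3.484.

T² ≈ 3.484


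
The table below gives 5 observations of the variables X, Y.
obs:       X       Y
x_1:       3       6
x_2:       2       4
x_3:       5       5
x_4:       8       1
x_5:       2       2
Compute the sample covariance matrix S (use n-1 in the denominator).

Step 1 — column means:
  mean(X) = (3 + 2 + 5 + 8 + 2) / 5 = 20/5 = 4
  mean(Y) = (6 + 4 + 5 + 1 + 2) / 5 = 18/5 = 3.6

Step 2 — sample covariance S[i,j] = (1/(n-1)) · Σ_k (x_{k,i} - mean_i) · (x_{k,j} - mean_j), with n-1 = 4.
  S[X,X] = ((-1)·(-1) + (-2)·(-2) + (1)·(1) + (4)·(4) + (-2)·(-2)) / 4 = 26/4 = 6.5
  S[X,Y] = ((-1)·(2.4) + (-2)·(0.4) + (1)·(1.4) + (4)·(-2.6) + (-2)·(-1.6)) / 4 = -9/4 = -2.25
  S[Y,Y] = ((2.4)·(2.4) + (0.4)·(0.4) + (1.4)·(1.4) + (-2.6)·(-2.6) + (-1.6)·(-1.6)) / 4 = 17.2/4 = 4.3

S is symmetric (S[j,i] = S[i,j]). Assembling:

S = [[6.5, -2.25],
 [-2.25, 4.3]]


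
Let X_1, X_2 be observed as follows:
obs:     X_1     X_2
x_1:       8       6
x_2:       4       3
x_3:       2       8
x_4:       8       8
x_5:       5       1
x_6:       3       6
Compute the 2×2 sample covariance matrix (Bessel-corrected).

Step 1 — column means:
  mean(X_1) = (8 + 4 + 2 + 8 + 5 + 3) / 6 = 30/6 = 5
  mean(X_2) = (6 + 3 + 8 + 8 + 1 + 6) / 6 = 32/6 = 5.3333

Step 2 — sample covariance S[i,j] = (1/(n-1)) · Σ_k (x_{k,i} - mean_i) · (x_{k,j} - mean_j), with n-1 = 5.
  S[X_1,X_1] = ((3)·(3) + (-1)·(-1) + (-3)·(-3) + (3)·(3) + (0)·(0) + (-2)·(-2)) / 5 = 32/5 = 6.4
  S[X_1,X_2] = ((3)·(0.6667) + (-1)·(-2.3333) + (-3)·(2.6667) + (3)·(2.6667) + (0)·(-4.3333) + (-2)·(0.6667)) / 5 = 3/5 = 0.6
  S[X_2,X_2] = ((0.6667)·(0.6667) + (-2.3333)·(-2.3333) + (2.6667)·(2.6667) + (2.6667)·(2.6667) + (-4.3333)·(-4.3333) + (0.6667)·(0.6667)) / 5 = 39.3333/5 = 7.8667

S is symmetric (S[j,i] = S[i,j]). Assembling:

S = [[6.4, 0.6],
 [0.6, 7.8667]]


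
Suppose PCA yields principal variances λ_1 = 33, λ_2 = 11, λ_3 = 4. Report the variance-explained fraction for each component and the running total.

Step 1 — total variance = trace(Sigma) = Σ λ_i = 33 + 11 + 4 = 48.

Step 2 — fraction explained by component i = λ_i / Σ λ:
  PC1: 33/48 = 0.6875
  PC2: 11/48 = 0.2292
  PC3: 4/48 = 0.0833

Step 3 — cumulative fraction after k components = (λ_1 + ... + λ_k) / Σ λ:
  k = 1: 33/48 = 0.6875
  k = 2: (33 + 11)/48 = 44/48 = 0.9167
  k = 3: (33 + 11 + 4)/48 = 48/48 = 1

Summary (fraction, with percent):

explained: PC1 0.6875 (68.75%), PC2 0.2292 (22.92%), PC3 0.0833 (8.33%);  cumulative: 0.6875, 0.9167, 1


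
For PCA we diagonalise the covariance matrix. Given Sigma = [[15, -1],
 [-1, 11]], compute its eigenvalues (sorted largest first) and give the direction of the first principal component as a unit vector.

Step 1 — characteristic polynomial of 2×2 Sigma:
  det(Sigma - λI) = λ² - trace · λ + det = 0.
  trace = 15 + 11 = 26, det = 15·11 - (-1)² = 164.
Step 2 — discriminant:
  Δ = trace² - 4·det = 676 - 656 = 20.
Step 3 — eigenvalues:
  λ = (trace ± √Δ)/2 = (26 ± 4.4721)/2,
  λ_1 = 15.2361,  λ_2 = 10.7639.

Step 4 — unit eigenvector for λ_1: solve (Sigma - λ_1 I)v = 0. First row:
  (15 - 15.2361)·v_x + (-1)·v_y = 0, i.e. (-0.2361)·v_x + (-1)·v_y = 0,
  so v ∝ (b, λ_1 - a) = (-1, 0.2361); multiply by -1 so the first entry is positive: u = (1, -0.2361).
  ||u|| = √((1)² + (-0.2361)²) = √(1.0557) ≈ 1.0275,
  v_1 = u/||u|| ≈ (0.9732, -0.2298) (||v_1|| = 1).

λ_1 = 15.2361,  λ_2 = 10.7639;  v_1 ≈ (0.9732, -0.2298)


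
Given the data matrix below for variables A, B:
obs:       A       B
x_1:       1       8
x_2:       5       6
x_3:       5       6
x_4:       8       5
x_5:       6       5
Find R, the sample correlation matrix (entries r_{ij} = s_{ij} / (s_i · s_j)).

Step 1 — column means:
  mean(A) = (1 + 5 + 5 + 8 + 6) / 5 = 25/5 = 5
  mean(B) = (8 + 6 + 6 + 5 + 5) / 5 = 30/5 = 6

Step 2 — sample variances and covariances s[i,j] = (1/(n-1)) · Σ_k (x_{k,i} - mean_i) · (x_{k,j} - mean_j), with n-1 = 4:
  s[A,A] = ((-4)·(-4) + (0)·(0) + (0)·(0) + (3)·(3) + (1)·(1)) / 4 = 26/4 = 6.5
  s[A,B] = ((-4)·(2) + (0)·(0) + (0)·(0) + (3)·(-1) + (1)·(-1)) / 4 = -12/4 = -3
  s[B,B] = ((2)·(2) + (0)·(0) + (0)·(0) + (-1)·(-1) + (-1)·(-1)) / 4 = 6/4 = 1.5
  Sample standard deviations s_i = √(s[i,i]):
  s(A) = √(6.5) = 2.5495
  s(B) = √(1.5) = 1.2247

Step 3 — r_{ij} = s_{ij} / (s_i · s_j):
  r[A,A] = 1 (diagonal).
  r[A,B] = -3 / (2.5495 · 1.2247) = -3 / 3.1225 = -0.9608
  r[B,B] = 1 (diagonal).

R is symmetric with unit diagonal. Assembling:

R = [[1, -0.9608],
 [-0.9608, 1]]


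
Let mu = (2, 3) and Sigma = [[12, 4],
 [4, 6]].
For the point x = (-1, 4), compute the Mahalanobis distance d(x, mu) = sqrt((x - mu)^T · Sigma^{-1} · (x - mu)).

Step 1 — centre the observation: (x - mu) = (-3, 1).

Step 2 — invert Sigma. det(Sigma) = 12·6 - (4)² = 56.
  Sigma^{-1} = (1/det) · [[d, -b], [-b, a]] = [[0.1071, -0.0714],
 [-0.0714, 0.2143]].

Step 3 — form the quadratic (x - mu)^T · Sigma^{-1} · (x - mu):
  Sigma^{-1} · (x - mu) = (-0.3929, 0.4286).
  (x - mu)^T · [Sigma^{-1} · (x - mu)] = (-3)·(-0.3929) + (1)·(0.4286) = 1.6071.

Step 4 — take square root: d = √(1.6071) ≈ 1.2677.

d(x, mu) = √(1.6071) ≈ 1.2677


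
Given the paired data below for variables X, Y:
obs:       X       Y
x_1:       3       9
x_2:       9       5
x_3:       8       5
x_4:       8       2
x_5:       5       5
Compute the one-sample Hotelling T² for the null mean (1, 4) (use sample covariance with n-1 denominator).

Step 1 — sample mean vector:
  mean(X) = (3 + 9 + 8 + 8 + 5) / 5 = 33/5 = 6.6
  mean(Y) = (9 + 5 + 5 + 2 + 5) / 5 = 26/5 = 5.2
  x̄ = (6.6, 5.2),  deviation x̄ - mu_0 = (6.6, 5.2) - (1, 4) = (5.6, 1.2).

Step 2 — sample covariance matrix, S[i,j] = (1/(n-1)) · Σ_k (x_{k,i} - mean_i) · (x_{k,j} - mean_j), divisor n-1 = 4:
  S[X,X] = ((-3.6)·(-3.6) + (2.4)·(2.4) + (1.4)·(1.4) + (1.4)·(1.4) + (-1.6)·(-1.6)) / 4 = 25.2/4 = 6.3
  S[X,Y] = ((-3.6)·(3.8) + (2.4)·(-0.2) + (1.4)·(-0.2) + (1.4)·(-3.2) + (-1.6)·(-0.2)) / 4 = -18.6/4 = -4.65
  S[Y,Y] = ((3.8)·(3.8) + (-0.2)·(-0.2) + (-0.2)·(-0.2) + (-3.2)·(-3.2) + (-0.2)·(-0.2)) / 4 = 24.8/4 = 6.2
  S = [[6.3, -4.65],
 [-4.65, 6.2]].

Step 3 — invert S. det(S) = 6.3·6.2 - (-4.65)² = 17.4375.
  S^{-1} = (1/det) · [[d, -b], [-b, a]] = [[0.3556, 0.2667],
 [0.2667, 0.3613]].

Step 4 — quadratic form (x̄ - mu_0)^T · S^{-1} · (x̄ - mu_0):
  S^{-1} · (x̄ - mu_0) = (2.3111, 1.9269),
  (x̄ - mu_0)^T · [...] = (5.6)·(2.3111) + (1.2)·(1.9269) = 15.2545.

Step 5 — scale by n: T² = 5 · 15.2545 = 76.2724.

T² ≈ 76.2724


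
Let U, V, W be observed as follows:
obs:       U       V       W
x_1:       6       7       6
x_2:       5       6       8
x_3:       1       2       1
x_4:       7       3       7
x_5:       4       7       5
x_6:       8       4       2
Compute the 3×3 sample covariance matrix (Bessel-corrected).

Step 1 — column means:
  mean(U) = (6 + 5 + 1 + 7 + 4 + 8) / 6 = 31/6 = 5.1667
  mean(V) = (7 + 6 + 2 + 3 + 7 + 4) / 6 = 29/6 = 4.8333
  mean(W) = (6 + 8 + 1 + 7 + 5 + 2) / 6 = 29/6 = 4.8333

Step 2 — sample covariance S[i,j] = (1/(n-1)) · Σ_k (x_{k,i} - mean_i) · (x_{k,j} - mean_j), with n-1 = 5.
  S[U,U] = ((0.8333)·(0.8333) + (-0.1667)·(-0.1667) + (-4.1667)·(-4.1667) + (1.8333)·(1.8333) + (-1.1667)·(-1.1667) + (2.8333)·(2.8333)) / 5 = 30.8333/5 = 6.1667
  S[U,V] = ((0.8333)·(2.1667) + (-0.1667)·(1.1667) + (-4.1667)·(-2.8333) + (1.8333)·(-1.8333) + (-1.1667)·(2.1667) + (2.8333)·(-0.8333)) / 5 = 5.1667/5 = 1.0333
  S[U,W] = ((0.8333)·(1.1667) + (-0.1667)·(3.1667) + (-4.1667)·(-3.8333) + (1.8333)·(2.1667) + (-1.1667)·(0.1667) + (2.8333)·(-2.8333)) / 5 = 12.1667/5 = 2.4333
  S[V,V] = ((2.1667)·(2.1667) + (1.1667)·(1.1667) + (-2.8333)·(-2.8333) + (-1.8333)·(-1.8333) + (2.1667)·(2.1667) + (-0.8333)·(-0.8333)) / 5 = 22.8333/5 = 4.5667
  S[V,W] = ((2.1667)·(1.1667) + (1.1667)·(3.1667) + (-2.8333)·(-3.8333) + (-1.8333)·(2.1667) + (2.1667)·(0.1667) + (-0.8333)·(-2.8333)) / 5 = 15.8333/5 = 3.1667
  S[W,W] = ((1.1667)·(1.1667) + (3.1667)·(3.1667) + (-3.8333)·(-3.8333) + (2.1667)·(2.1667) + (0.1667)·(0.1667) + (-2.8333)·(-2.8333)) / 5 = 38.8333/5 = 7.7667

S is symmetric (S[j,i] = S[i,j]). Assembling:

S = [[6.1667, 1.0333, 2.4333],
 [1.0333, 4.5667, 3.1667],
 [2.4333, 3.1667, 7.7667]]


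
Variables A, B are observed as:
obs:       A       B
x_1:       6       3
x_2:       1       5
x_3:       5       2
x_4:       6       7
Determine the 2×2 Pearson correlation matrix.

Step 1 — column means:
  mean(A) = (6 + 1 + 5 + 6) / 4 = 18/4 = 4.5
  mean(B) = (3 + 5 + 2 + 7) / 4 = 17/4 = 4.25

Step 2 — sample variances and covariances s[i,j] = (1/(n-1)) · Σ_k (x_{k,i} - mean_i) · (x_{k,j} - mean_j), with n-1 = 3:
  s[A,A] = ((1.5)·(1.5) + (-3.5)·(-3.5) + (0.5)·(0.5) + (1.5)·(1.5)) / 3 = 17/3 = 5.6667
  s[A,B] = ((1.5)·(-1.25) + (-3.5)·(0.75) + (0.5)·(-2.25) + (1.5)·(2.75)) / 3 = -1.5/3 = -0.5
  s[B,B] = ((-1.25)·(-1.25) + (0.75)·(0.75) + (-2.25)·(-2.25) + (2.75)·(2.75)) / 3 = 14.75/3 = 4.9167
  Sample standard deviations s_i = √(s[i,i]):
  s(A) = √(5.6667) = 2.3805
  s(B) = √(4.9167) = 2.2174

Step 3 — r_{ij} = s_{ij} / (s_i · s_j):
  r[A,A] = 1 (diagonal).
  r[A,B] = -0.5 / (2.3805 · 2.2174) = -0.5 / 5.2784 = -0.0947
  r[B,B] = 1 (diagonal).

R is symmetric with unit diagonal. Assembling:

R = [[1, -0.0947],
 [-0.0947, 1]]


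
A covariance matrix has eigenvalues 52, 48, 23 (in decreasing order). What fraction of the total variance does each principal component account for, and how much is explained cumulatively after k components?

Step 1 — total variance = trace(Sigma) = Σ λ_i = 52 + 48 + 23 = 123.

Step 2 — fraction explained by component i = λ_i / Σ λ:
  PC1: 52/123 = 0.4228
  PC2: 48/123 = 0.3902
  PC3: 23/123 = 0.187

Step 3 — cumulative fraction after k components = (λ_1 + ... + λ_k) / Σ λ:
  k = 1: 52/123 = 0.4228
  k = 2: (52 + 48)/123 = 100/123 = 0.813
  k = 3: (52 + 48 + 23)/123 = 123/123 = 1

Summary (fraction, with percent):

explained: PC1 0.4228 (42.28%), PC2 0.3902 (39.02%), PC3 0.187 (18.7%);  cumulative: 0.4228, 0.813, 1


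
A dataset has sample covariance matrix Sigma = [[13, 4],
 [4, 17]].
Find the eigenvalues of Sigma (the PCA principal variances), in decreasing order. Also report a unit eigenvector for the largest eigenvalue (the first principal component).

Step 1 — characteristic polynomial of 2×2 Sigma:
  det(Sigma - λI) = λ² - trace · λ + det = 0.
  trace = 13 + 17 = 30, det = 13·17 - (4)² = 205.
Step 2 — discriminant:
  Δ = trace² - 4·det = 900 - 820 = 80.
Step 3 — eigenvalues:
  λ = (trace ± √Δ)/2 = (30 ± 8.9443)/2,
  λ_1 = 19.4721,  λ_2 = 10.5279.

Step 4 — unit eigenvector for λ_1: solve (Sigma - λ_1 I)v = 0. First row:
  (13 - 19.4721)·v_x + (4)·v_y = 0, i.e. (-6.4721)·v_x + (4)·v_y = 0,
  so v ∝ (b, λ_1 - a) = (4, 6.4721) = u.
  ||u|| = √((4)² + (6.4721)²) = √(57.8885) ≈ 7.6085,
  v_1 = u/||u|| ≈ (0.5257, 0.8507) (||v_1|| = 1).

λ_1 = 19.4721,  λ_2 = 10.5279;  v_1 ≈ (0.5257, 0.8507)


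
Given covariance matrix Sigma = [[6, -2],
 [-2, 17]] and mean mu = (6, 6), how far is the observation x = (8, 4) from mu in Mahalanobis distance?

Step 1 — centre the observation: (x - mu) = (2, -2).

Step 2 — invert Sigma. det(Sigma) = 6·17 - (-2)² = 98.
  Sigma^{-1} = (1/det) · [[d, -b], [-b, a]] = [[0.1735, 0.0204],
 [0.0204, 0.0612]].

Step 3 — form the quadratic (x - mu)^T · Sigma^{-1} · (x - mu):
  Sigma^{-1} · (x - mu) = (0.3061, -0.0816).
  (x - mu)^T · [Sigma^{-1} · (x - mu)] = (2)·(0.3061) + (-2)·(-0.0816) = 0.7755.

Step 4 — take square root: d = √(0.7755) ≈ 0.8806.

d(x, mu) = √(0.7755) ≈ 0.8806


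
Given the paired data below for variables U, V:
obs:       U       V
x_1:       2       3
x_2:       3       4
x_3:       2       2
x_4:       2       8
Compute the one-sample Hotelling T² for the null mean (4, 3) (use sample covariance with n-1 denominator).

Step 1 — sample mean vector:
  mean(U) = (2 + 3 + 2 + 2) / 4 = 9/4 = 2.25
  mean(V) = (3 + 4 + 2 + 8) / 4 = 17/4 = 4.25
  x̄ = (2.25, 4.25),  deviation x̄ - mu_0 = (2.25, 4.25) - (4, 3) = (-1.75, 1.25).

Step 2 — sample covariance matrix, S[i,j] = (1/(n-1)) · Σ_k (x_{k,i} - mean_i) · (x_{k,j} - mean_j), divisor n-1 = 3:
  S[U,U] = ((-0.25)·(-0.25) + (0.75)·(0.75) + (-0.25)·(-0.25) + (-0.25)·(-0.25)) / 3 = 0.75/3 = 0.25
  S[U,V] = ((-0.25)·(-1.25) + (0.75)·(-0.25) + (-0.25)·(-2.25) + (-0.25)·(3.75)) / 3 = -0.25/3 = -0.0833
  S[V,V] = ((-1.25)·(-1.25) + (-0.25)·(-0.25) + (-2.25)·(-2.25) + (3.75)·(3.75)) / 3 = 20.75/3 = 6.9167
  S = [[0.25, -0.0833],
 [-0.0833, 6.9167]].

Step 3 — invert S. det(S) = 0.25·6.9167 - (-0.0833)² = 1.7222.
  S^{-1} = (1/det) · [[d, -b], [-b, a]] = [[4.0161, 0.0484],
 [0.0484, 0.1452]].

Step 4 — quadratic form (x̄ - mu_0)^T · S^{-1} · (x̄ - mu_0):
  S^{-1} · (x̄ - mu_0) = (-6.9677, 0.0968),
  (x̄ - mu_0)^T · [...] = (-1.75)·(-6.9677) + (1.25)·(0.0968) = 12.3145.

Step 5 — scale by n: T² = 4 · 12.3145 = 49.2581.

T² ≈ 49.2581


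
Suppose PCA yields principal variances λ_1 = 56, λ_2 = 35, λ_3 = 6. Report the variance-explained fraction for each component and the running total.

Step 1 — total variance = trace(Sigma) = Σ λ_i = 56 + 35 + 6 = 97.

Step 2 — fraction explained by component i = λ_i / Σ λ:
  PC1: 56/97 = 0.5773
  PC2: 35/97 = 0.3608
  PC3: 6/97 = 0.0619

Step 3 — cumulative fraction after k components = (λ_1 + ... + λ_k) / Σ λ:
  k = 1: 56/97 = 0.5773
  k = 2: (56 + 35)/97 = 91/97 = 0.9381
  k = 3: (56 + 35 + 6)/97 = 97/97 = 1

Summary (fraction, with percent):

explained: PC1 0.5773 (57.73%), PC2 0.3608 (36.08%), PC3 0.0619 (6.19%);  cumulative: 0.5773, 0.9381, 1


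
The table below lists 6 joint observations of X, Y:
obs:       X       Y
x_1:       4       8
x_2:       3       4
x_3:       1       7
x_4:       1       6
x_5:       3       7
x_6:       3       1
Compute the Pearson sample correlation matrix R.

Step 1 — column means:
  mean(X) = (4 + 3 + 1 + 1 + 3 + 3) / 6 = 15/6 = 2.5
  mean(Y) = (8 + 4 + 7 + 6 + 7 + 1) / 6 = 33/6 = 5.5

Step 2 — sample variances and covariances s[i,j] = (1/(n-1)) · Σ_k (x_{k,i} - mean_i) · (x_{k,j} - mean_j), with n-1 = 5:
  s[X,X] = ((1.5)·(1.5) + (0.5)·(0.5) + (-1.5)·(-1.5) + (-1.5)·(-1.5) + (0.5)·(0.5) + (0.5)·(0.5)) / 5 = 7.5/5 = 1.5
  s[X,Y] = ((1.5)·(2.5) + (0.5)·(-1.5) + (-1.5)·(1.5) + (-1.5)·(0.5) + (0.5)·(1.5) + (0.5)·(-4.5)) / 5 = -1.5/5 = -0.3
  s[Y,Y] = ((2.5)·(2.5) + (-1.5)·(-1.5) + (1.5)·(1.5) + (0.5)·(0.5) + (1.5)·(1.5) + (-4.5)·(-4.5)) / 5 = 33.5/5 = 6.7
  Sample standard deviations s_i = √(s[i,i]):
  s(X) = √(1.5) = 1.2247
  s(Y) = √(6.7) = 2.5884

Step 3 — r_{ij} = s_{ij} / (s_i · s_j):
  r[X,X] = 1 (diagonal).
  r[X,Y] = -0.3 / (1.2247 · 2.5884) = -0.3 / 3.1702 = -0.0946
  r[Y,Y] = 1 (diagonal).

R is symmetric with unit diagonal. Assembling:

R = [[1, -0.0946],
 [-0.0946, 1]]


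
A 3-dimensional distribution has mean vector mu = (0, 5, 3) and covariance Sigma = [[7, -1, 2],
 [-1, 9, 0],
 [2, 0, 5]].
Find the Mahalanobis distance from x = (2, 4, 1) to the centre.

Step 1 — centre the observation: (x - mu) = (2, -1, -2).

Step 2 — invert Sigma (cofactor / det for 3×3, or solve directly):
  Sigma^{-1} = [[0.1642, 0.0182, -0.0657],
 [0.0182, 0.1131, -0.0073],
 [-0.0657, -0.0073, 0.2263]].

Step 3 — form the quadratic (x - mu)^T · Sigma^{-1} · (x - mu):
  Sigma^{-1} · (x - mu) = (0.4416, -0.062, -0.5766).
  (x - mu)^T · [Sigma^{-1} · (x - mu)] = (2)·(0.4416) + (-1)·(-0.062) + (-2)·(-0.5766) = 2.0985.

Step 4 — take square root: d = √(2.0985) ≈ 1.4486.

d(x, mu) = √(2.0985) ≈ 1.4486


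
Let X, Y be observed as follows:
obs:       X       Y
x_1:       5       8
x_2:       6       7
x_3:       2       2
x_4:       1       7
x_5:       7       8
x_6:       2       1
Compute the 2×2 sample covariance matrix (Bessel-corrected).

Step 1 — column means:
  mean(X) = (5 + 6 + 2 + 1 + 7 + 2) / 6 = 23/6 = 3.8333
  mean(Y) = (8 + 7 + 2 + 7 + 8 + 1) / 6 = 33/6 = 5.5

Step 2 — sample covariance S[i,j] = (1/(n-1)) · Σ_k (x_{k,i} - mean_i) · (x_{k,j} - mean_j), with n-1 = 5.
  S[X,X] = ((1.1667)·(1.1667) + (2.1667)·(2.1667) + (-1.8333)·(-1.8333) + (-2.8333)·(-2.8333) + (3.1667)·(3.1667) + (-1.8333)·(-1.8333)) / 5 = 30.8333/5 = 6.1667
  S[X,Y] = ((1.1667)·(2.5) + (2.1667)·(1.5) + (-1.8333)·(-3.5) + (-2.8333)·(1.5) + (3.1667)·(2.5) + (-1.8333)·(-4.5)) / 5 = 24.5/5 = 4.9
  S[Y,Y] = ((2.5)·(2.5) + (1.5)·(1.5) + (-3.5)·(-3.5) + (1.5)·(1.5) + (2.5)·(2.5) + (-4.5)·(-4.5)) / 5 = 49.5/5 = 9.9

S is symmetric (S[j,i] = S[i,j]). Assembling:

S = [[6.1667, 4.9],
 [4.9, 9.9]]


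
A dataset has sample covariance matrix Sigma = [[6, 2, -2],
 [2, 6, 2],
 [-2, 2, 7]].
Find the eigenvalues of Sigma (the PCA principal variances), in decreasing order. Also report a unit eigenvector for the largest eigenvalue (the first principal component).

Step 1 — characteristic polynomial p(λ) = det(λI - Sigma) = λ³ - tr·λ² + c_1·λ - det, where tr = trace, c_1 = sum of the principal 2×2 minors, det = det(Sigma):
  tr = 6 + 6 + 7 = 19,
  c_1 = (6·6 - (2)²) + (6·7 - (-2)²) + (6·7 - (2)²) = 32 + 38 + 38 = 108,
  det = 6·(6·7 - (2)²) - (2)·((2)·7 - (2)·(-2)) + (-2)·((2)·(2) - 6·(-2)) = 6·(38) - (2)·(18) + (-2)·(16) = 160.
  So p(λ) = λ³ - 19λ² + 108λ - 160.
Step 2 — look for an integer root (rational root theorem: any rational root is an integer divisor of 160). Testing λ = 8:
  p(8) = 512 - 1216 + 864 - 160 = 0  ✓
  Dividing out (λ - 8): p(λ) = (λ - 8)(λ² - 11λ + 20).
Step 3 — remaining eigenvalues from the quadratic λ² - 11λ + 20 = 0:
  Δ = 11² - 4·20 = 121 - 80 = 41,  λ = (11 ± √41)/2 = (11 ± 6.4031)/2 ≈ 8.7016 or 2.2984.
  Sorted: λ_1 = 8.7016,  λ_2 = 8,  λ_3 = 2.2984  (check: sum = 19 = tr ✓).

Step 4 — unit eigenvector for λ_1 ≈ 8.7016: v spans the null space of (Sigma - λ_1 I), whose rows are
  r_1 = (-2.7016, 2, -2),  r_2 = (2, -2.7016, 2),  r_3 = (-2, 2, -1.7016).
  v is orthogonal to every row, so take v ∝ r_1 × r_2 = ((2)·(2) - (-2)·(-2.7016), (-2)·(2) - (-2.7016)·(2), (-2.7016)·(-2.7016) - (2)·(2)) ≈ (-1.4031, 1.4031, 3.2984).
  Rescale (multiply by -1 so the first nonzero entry is positive): u = (1.4031, -1.4031, -3.2984).
  ||u|| = √((1.4031)² + (-1.4031)² + (-3.2984)²) = √(14.8172) ≈ 3.8493,  v_1 = u/||u|| ≈ (0.3645, -0.3645, -0.8569) (||v_1|| = 1).

λ_1 = 8.7016,  λ_2 = 8,  λ_3 = 2.2984;  v_1 ≈ (0.3645, -0.3645, -0.8569)


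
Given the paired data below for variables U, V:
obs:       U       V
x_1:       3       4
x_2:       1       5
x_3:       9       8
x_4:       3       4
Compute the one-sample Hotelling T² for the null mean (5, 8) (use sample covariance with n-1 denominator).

Step 1 — sample mean vector:
  mean(U) = (3 + 1 + 9 + 3) / 4 = 16/4 = 4
  mean(V) = (4 + 5 + 8 + 4) / 4 = 21/4 = 5.25
  x̄ = (4, 5.25),  deviation x̄ - mu_0 = (4, 5.25) - (5, 8) = (-1, -2.75).

Step 2 — sample covariance matrix, S[i,j] = (1/(n-1)) · Σ_k (x_{k,i} - mean_i) · (x_{k,j} - mean_j), divisor n-1 = 3:
  S[U,U] = ((-1)·(-1) + (-3)·(-3) + (5)·(5) + (-1)·(-1)) / 3 = 36/3 = 12
  S[U,V] = ((-1)·(-1.25) + (-3)·(-0.25) + (5)·(2.75) + (-1)·(-1.25)) / 3 = 17/3 = 5.6667
  S[V,V] = ((-1.25)·(-1.25) + (-0.25)·(-0.25) + (2.75)·(2.75) + (-1.25)·(-1.25)) / 3 = 10.75/3 = 3.5833
  S = [[12, 5.6667],
 [5.6667, 3.5833]].

Step 3 — invert S. det(S) = 12·3.5833 - (5.6667)² = 10.8889.
  S^{-1} = (1/det) · [[d, -b], [-b, a]] = [[0.3291, -0.5204],
 [-0.5204, 1.102]].

Step 4 — quadratic form (x̄ - mu_0)^T · S^{-1} · (x̄ - mu_0):
  S^{-1} · (x̄ - mu_0) = (1.102, -2.5102),
  (x̄ - mu_0)^T · [...] = (-1)·(1.102) + (-2.75)·(-2.5102) = 5.801.

Step 5 — scale by n: T² = 4 · 5.801 = 23.2041.

T² ≈ 23.2041


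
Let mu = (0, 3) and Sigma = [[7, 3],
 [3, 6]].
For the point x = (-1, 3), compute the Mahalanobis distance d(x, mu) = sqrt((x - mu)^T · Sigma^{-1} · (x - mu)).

Step 1 — centre the observation: (x - mu) = (-1, 0).

Step 2 — invert Sigma. det(Sigma) = 7·6 - (3)² = 33.
  Sigma^{-1} = (1/det) · [[d, -b], [-b, a]] = [[0.1818, -0.0909],
 [-0.0909, 0.2121]].

Step 3 — form the quadratic (x - mu)^T · Sigma^{-1} · (x - mu):
  Sigma^{-1} · (x - mu) = (-0.1818, 0.0909).
  (x - mu)^T · [Sigma^{-1} · (x - mu)] = (-1)·(-0.1818) + (0)·(0.0909) = 0.1818.

Step 4 — take square root: d = √(0.1818) ≈ 0.4264.

d(x, mu) = √(0.1818) ≈ 0.4264


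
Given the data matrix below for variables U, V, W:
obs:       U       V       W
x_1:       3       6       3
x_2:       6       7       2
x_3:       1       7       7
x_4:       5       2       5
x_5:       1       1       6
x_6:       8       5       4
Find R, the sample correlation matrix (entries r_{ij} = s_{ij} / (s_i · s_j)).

Step 1 — column means:
  mean(U) = (3 + 6 + 1 + 5 + 1 + 8) / 6 = 24/6 = 4
  mean(V) = (6 + 7 + 7 + 2 + 1 + 5) / 6 = 28/6 = 4.6667
  mean(W) = (3 + 2 + 7 + 5 + 6 + 4) / 6 = 27/6 = 4.5

Step 2 — sample variances and covariances s[i,j] = (1/(n-1)) · Σ_k (x_{k,i} - mean_i) · (x_{k,j} - mean_j), with n-1 = 5:
  s[U,U] = ((-1)·(-1) + (2)·(2) + (-3)·(-3) + (1)·(1) + (-3)·(-3) + (4)·(4)) / 5 = 40/5 = 8
  s[U,V] = ((-1)·(1.3333) + (2)·(2.3333) + (-3)·(2.3333) + (1)·(-2.6667) + (-3)·(-3.6667) + (4)·(0.3333)) / 5 = 6/5 = 1.2
  s[U,W] = ((-1)·(-1.5) + (2)·(-2.5) + (-3)·(2.5) + (1)·(0.5) + (-3)·(1.5) + (4)·(-0.5)) / 5 = -17/5 = -3.4
  s[V,V] = ((1.3333)·(1.3333) + (2.3333)·(2.3333) + (2.3333)·(2.3333) + (-2.6667)·(-2.6667) + (-3.6667)·(-3.6667) + (0.3333)·(0.3333)) / 5 = 33.3333/5 = 6.6667
  s[V,W] = ((1.3333)·(-1.5) + (2.3333)·(-2.5) + (2.3333)·(2.5) + (-2.6667)·(0.5) + (-3.6667)·(1.5) + (0.3333)·(-0.5)) / 5 = -9/5 = -1.8
  s[W,W] = ((-1.5)·(-1.5) + (-2.5)·(-2.5) + (2.5)·(2.5) + (0.5)·(0.5) + (1.5)·(1.5) + (-0.5)·(-0.5)) / 5 = 17.5/5 = 3.5
  Sample standard deviations s_i = √(s[i,i]):
  s(U) = √(8) = 2.8284
  s(V) = √(6.6667) = 2.582
  s(W) = √(3.5) = 1.8708

Step 3 — r_{ij} = s_{ij} / (s_i · s_j):
  r[U,U] = 1 (diagonal).
  r[U,V] = 1.2 / (2.8284 · 2.582) = 1.2 / 7.303 = 0.1643
  r[U,W] = -3.4 / (2.8284 · 1.8708) = -3.4 / 5.2915 = -0.6425
  r[V,V] = 1 (diagonal).
  r[V,W] = -1.8 / (2.582 · 1.8708) = -1.8 / 4.8305 = -0.3726
  r[W,W] = 1 (diagonal).

R is symmetric with unit diagonal. Assembling:

R = [[1, 0.1643, -0.6425],
 [0.1643, 1, -0.3726],
 [-0.6425, -0.3726, 1]]


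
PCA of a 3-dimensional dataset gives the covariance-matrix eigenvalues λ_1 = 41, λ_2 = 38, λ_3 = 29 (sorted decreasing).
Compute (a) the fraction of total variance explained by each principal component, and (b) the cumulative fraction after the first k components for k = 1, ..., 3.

Step 1 — total variance = trace(Sigma) = Σ λ_i = 41 + 38 + 29 = 108.

Step 2 — fraction explained by component i = λ_i / Σ λ:
  PC1: 41/108 = 0.3796
  PC2: 38/108 = 0.3519
  PC3: 29/108 = 0.2685

Step 3 — cumulative fraction after k components = (λ_1 + ... + λ_k) / Σ λ:
  k = 1: 41/108 = 0.3796
  k = 2: (41 + 38)/108 = 79/108 = 0.7315
  k = 3: (41 + 38 + 29)/108 = 108/108 = 1

Summary (fraction, with percent):

explained: PC1 0.3796 (37.96%), PC2 0.3519 (35.19%), PC3 0.2685 (26.85%);  cumulative: 0.3796, 0.7315, 1


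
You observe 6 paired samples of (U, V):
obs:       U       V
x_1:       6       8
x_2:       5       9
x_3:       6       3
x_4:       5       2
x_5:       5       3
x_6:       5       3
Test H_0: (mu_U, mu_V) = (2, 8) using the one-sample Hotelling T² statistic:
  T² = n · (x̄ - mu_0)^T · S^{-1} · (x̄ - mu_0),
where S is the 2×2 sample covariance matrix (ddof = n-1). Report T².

Step 1 — sample mean vector:
  mean(U) = (6 + 5 + 6 + 5 + 5 + 5) / 6 = 32/6 = 5.3333
  mean(V) = (8 + 9 + 3 + 2 + 3 + 3) / 6 = 28/6 = 4.6667
  x̄ = (5.3333, 4.6667),  deviation x̄ - mu_0 = (5.3333, 4.6667) - (2, 8) = (3.3333, -3.3333).

Step 2 — sample covariance matrix, S[i,j] = (1/(n-1)) · Σ_k (x_{k,i} - mean_i) · (x_{k,j} - mean_j), divisor n-1 = 5:
  S[U,U] = ((0.6667)·(0.6667) + (-0.3333)·(-0.3333) + (0.6667)·(0.6667) + (-0.3333)·(-0.3333) + (-0.3333)·(-0.3333) + (-0.3333)·(-0.3333)) / 5 = 1.3333/5 = 0.2667
  S[U,V] = ((0.6667)·(3.3333) + (-0.3333)·(4.3333) + (0.6667)·(-1.6667) + (-0.3333)·(-2.6667) + (-0.3333)·(-1.6667) + (-0.3333)·(-1.6667)) / 5 = 1.6667/5 = 0.3333
  S[V,V] = ((3.3333)·(3.3333) + (4.3333)·(4.3333) + (-1.6667)·(-1.6667) + (-2.6667)·(-2.6667) + (-1.6667)·(-1.6667) + (-1.6667)·(-1.6667)) / 5 = 45.3333/5 = 9.0667
  S = [[0.2667, 0.3333],
 [0.3333, 9.0667]].

Step 3 — invert S. det(S) = 0.2667·9.0667 - (0.3333)² = 2.3067.
  S^{-1} = (1/det) · [[d, -b], [-b, a]] = [[3.9306, -0.1445],
 [-0.1445, 0.1156]].

Step 4 — quadratic form (x̄ - mu_0)^T · S^{-1} · (x̄ - mu_0):
  S^{-1} · (x̄ - mu_0) = (13.5838, -0.8671),
  (x̄ - mu_0)^T · [...] = (3.3333)·(13.5838) + (-3.3333)·(-0.8671) = 48.1696.

Step 5 — scale by n: T² = 6 · 48.1696 = 289.0173.

T² ≈ 289.0173


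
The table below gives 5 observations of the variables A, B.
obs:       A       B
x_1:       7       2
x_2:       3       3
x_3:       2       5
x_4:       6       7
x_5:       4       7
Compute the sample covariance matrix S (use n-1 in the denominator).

Step 1 — column means:
  mean(A) = (7 + 3 + 2 + 6 + 4) / 5 = 22/5 = 4.4
  mean(B) = (2 + 3 + 5 + 7 + 7) / 5 = 24/5 = 4.8

Step 2 — sample covariance S[i,j] = (1/(n-1)) · Σ_k (x_{k,i} - mean_i) · (x_{k,j} - mean_j), with n-1 = 4.
  S[A,A] = ((2.6)·(2.6) + (-1.4)·(-1.4) + (-2.4)·(-2.4) + (1.6)·(1.6) + (-0.4)·(-0.4)) / 4 = 17.2/4 = 4.3
  S[A,B] = ((2.6)·(-2.8) + (-1.4)·(-1.8) + (-2.4)·(0.2) + (1.6)·(2.2) + (-0.4)·(2.2)) / 4 = -2.6/4 = -0.65
  S[B,B] = ((-2.8)·(-2.8) + (-1.8)·(-1.8) + (0.2)·(0.2) + (2.2)·(2.2) + (2.2)·(2.2)) / 4 = 20.8/4 = 5.2

S is symmetric (S[j,i] = S[i,j]). Assembling:

S = [[4.3, -0.65],
 [-0.65, 5.2]]


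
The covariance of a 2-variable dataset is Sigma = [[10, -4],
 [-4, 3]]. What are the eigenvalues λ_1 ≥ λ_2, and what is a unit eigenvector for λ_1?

Step 1 — characteristic polynomial of 2×2 Sigma:
  det(Sigma - λI) = λ² - trace · λ + det = 0.
  trace = 10 + 3 = 13, det = 10·3 - (-4)² = 14.
Step 2 — discriminant:
  Δ = trace² - 4·det = 169 - 56 = 113.
Step 3 — eigenvalues:
  λ = (trace ± √Δ)/2 = (13 ± 10.6301)/2,
  λ_1 = 11.8151,  λ_2 = 1.1849.

Step 4 — unit eigenvector for λ_1: solve (Sigma - λ_1 I)v = 0. First row:
  (10 - 11.8151)·v_x + (-4)·v_y = 0, i.e. (-1.8151)·v_x + (-4)·v_y = 0,
  so v ∝ (b, λ_1 - a) = (-4, 1.8151); multiply by -1 so the first entry is positive: u = (4, -1.8151).
  ||u|| = √((4)² + (-1.8151)²) = √(19.2945) ≈ 4.3925,
  v_1 = u/||u|| ≈ (0.9106, -0.4132) (||v_1|| = 1).

λ_1 = 11.8151,  λ_2 = 1.1849;  v_1 ≈ (0.9106, -0.4132)


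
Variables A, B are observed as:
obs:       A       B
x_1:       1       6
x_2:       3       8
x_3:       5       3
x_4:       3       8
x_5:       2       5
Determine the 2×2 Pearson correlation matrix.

Step 1 — column means:
  mean(A) = (1 + 3 + 5 + 3 + 2) / 5 = 14/5 = 2.8
  mean(B) = (6 + 8 + 3 + 8 + 5) / 5 = 30/5 = 6

Step 2 — sample variances and covariances s[i,j] = (1/(n-1)) · Σ_k (x_{k,i} - mean_i) · (x_{k,j} - mean_j), with n-1 = 4:
  s[A,A] = ((-1.8)·(-1.8) + (0.2)·(0.2) + (2.2)·(2.2) + (0.2)·(0.2) + (-0.8)·(-0.8)) / 4 = 8.8/4 = 2.2
  s[A,B] = ((-1.8)·(0) + (0.2)·(2) + (2.2)·(-3) + (0.2)·(2) + (-0.8)·(-1)) / 4 = -5/4 = -1.25
  s[B,B] = ((0)·(0) + (2)·(2) + (-3)·(-3) + (2)·(2) + (-1)·(-1)) / 4 = 18/4 = 4.5
  Sample standard deviations s_i = √(s[i,i]):
  s(A) = √(2.2) = 1.4832
  s(B) = √(4.5) = 2.1213

Step 3 — r_{ij} = s_{ij} / (s_i · s_j):
  r[A,A] = 1 (diagonal).
  r[A,B] = -1.25 / (1.4832 · 2.1213) = -1.25 / 3.1464 = -0.3973
  r[B,B] = 1 (diagonal).

R is symmetric with unit diagonal. Assembling:

R = [[1, -0.3973],
 [-0.3973, 1]]


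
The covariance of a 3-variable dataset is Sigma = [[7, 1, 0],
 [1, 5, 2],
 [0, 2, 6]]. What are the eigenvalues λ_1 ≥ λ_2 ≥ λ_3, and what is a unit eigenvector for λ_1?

Step 1 — characteristic polynomial p(λ) = det(λI - Sigma) = λ³ - tr·λ² + c_1·λ - det, where tr = trace, c_1 = sum of the principal 2×2 minors, det = det(Sigma):
  tr = 7 + 5 + 6 = 18,
  c_1 = (7·5 - (1)²) + (7·6 - (0)²) + (5·6 - (2)²) = 34 + 42 + 26 = 102,
  det = 7·(5·6 - (2)²) - (1)·((1)·6 - (2)·(0)) + (0)·((1)·(2) - 5·(0)) = 7·(26) - (1)·(6) + (0)·(2) = 176.
  So p(λ) = λ³ - 18λ² + 102λ - 176.
Step 2 — look for an integer root (rational root theorem: any rational root is an integer divisor of 176). Testing λ = 8:
  p(8) = 512 - 1152 + 816 - 176 = 0  ✓
  Dividing out (λ - 8): p(λ) = (λ - 8)(λ² - 10λ + 22).
Step 3 — remaining eigenvalues from the quadratic λ² - 10λ + 22 = 0:
  Δ = 10² - 4·22 = 100 - 88 = 12,  λ = (10 ± √12)/2 = (10 ± 3.4641)/2 ≈ 6.7321 or 3.2679.
  Sorted: λ_1 = 8,  λ_2 = 6.7321,  λ_3 = 3.2679  (check: sum = 18 = tr ✓).

Step 4 — unit eigenvector for λ_1 = 8: v spans the null space of (Sigma - λ_1 I), whose rows are
  r_1 = (-1, 1, 0),  r_2 = (1, -3, 2),  r_3 = (0, 2, -2).
  v is orthogonal to every row, so take v ∝ r_1 × r_2 = ((1)·(2) - (0)·(-3), (0)·(1) - (-1)·(2), (-1)·(-3) - (1)·(1)) = (2, 2, 2).
  Rescale (divide by 2): u = (1, 1, 1).
  ||u|| = √((1)² + (1)² + (1)²) = √(3) ≈ 1.7321,  v_1 = u/||u|| ≈ (0.5774, 0.5774, 0.5774) (||v_1|| = 1).

λ_1 = 8,  λ_2 = 6.7321,  λ_3 = 3.2679;  v_1 ≈ (0.5774, 0.5774, 0.5774)
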